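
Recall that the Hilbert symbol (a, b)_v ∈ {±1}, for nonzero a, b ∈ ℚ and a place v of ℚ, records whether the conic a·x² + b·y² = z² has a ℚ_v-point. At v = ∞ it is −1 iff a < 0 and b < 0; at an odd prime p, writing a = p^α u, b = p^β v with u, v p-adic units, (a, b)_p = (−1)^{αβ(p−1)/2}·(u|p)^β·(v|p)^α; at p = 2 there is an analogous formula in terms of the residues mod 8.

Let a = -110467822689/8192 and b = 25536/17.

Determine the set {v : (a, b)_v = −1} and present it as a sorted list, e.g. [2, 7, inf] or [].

[2, 7]

(a, b) ≡ (-2, 6783) mod (ℚ^×)²; places V = {2, 3, 7, 17, 19, ∞}.
(a,b)_2: α=-13, β=6; u≡7, v≡7 (mod 8); ε(u)ε(v)=1·1, αω(v)=-13·0, βω(u)=6·0; sum ≡ 1  ⇒  -1.
(a,b)_17: α=2, u≡9; β=-1, v≡2 (mod 17); (9|17)=+1, (2|17)=+1; sign (−1)^0·+1^-1·+1^2 = +1.
(a,b)_3: α=2, u≡1; β=1, v≡2 (mod 3); (1|3)=+1, (2|3)=-1; sign (−1)^0·+1^1·-1^2 = +1.
(a,b)_7: α=6, u≡6; β=1, v≡5 (mod 7); (6|7)=-1, (5|7)=-1; sign (−1)^0·-1^1·-1^6 = -1.
(a,b)_∞: sgn(-2)=−, sgn(6783)=+, so +1.
(a,b)_19: α=2, u≡7; β=1, v≡12 (mod 19); (7|19)=+1, (12|19)=-1; sign (−1)^0·+1^1·-1^2 = +1.
Ram(-2, 6783) = {2, 7}; no ℚ_2-point on the conic.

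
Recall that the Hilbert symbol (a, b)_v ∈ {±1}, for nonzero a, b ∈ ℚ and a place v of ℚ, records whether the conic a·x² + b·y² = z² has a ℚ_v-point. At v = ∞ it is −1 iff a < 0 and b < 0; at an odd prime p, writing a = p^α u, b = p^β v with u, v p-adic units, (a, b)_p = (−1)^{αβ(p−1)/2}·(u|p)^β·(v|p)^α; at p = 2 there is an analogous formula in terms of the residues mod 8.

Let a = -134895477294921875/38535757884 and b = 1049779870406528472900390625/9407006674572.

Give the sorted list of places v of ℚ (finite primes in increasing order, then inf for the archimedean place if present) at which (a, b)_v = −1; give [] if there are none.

Mod squares: a ≡ -119301, b ≡ 3. Check v ∈ {∞, 2, 3, 5, 7, 11, 13, 17, 19, 23, 29, 31}.
v=17: a=17^2·(≡7), b=17^2·(≡10) mod 17; (7|17)=-1, (10|17)=-1; (−1)^{2·2·8}·(-1)^2·(-1)^2 = +1.
v=2: v_2(a)=-2, v_2(b)=-2; units ≡ 3, 3 (mod 8); ε·ε+αω+βω = 1·1+-2·1+-2·1 ≡ 1  ⇒  (a,b)_2 = -1.
v=∞: -119301 < 0 and 3 > 0  ⇒  (a,b)_∞ = +1.
v=11: a=11^0·(≡5), b=11^2·(≡5) mod 11; (5|11)=+1, (5|11)=+1; (−1)^{0·2·5}·(+1)^2·(+1)^0 = +1.
v=23: a=23^1·(≡17), b=23^2·(≡9) mod 23; (17|23)=-1, (9|23)=+1; (−1)^{1·2·11}·(-1)^2·(+1)^1 = +1.
v=19: a=19^1·(≡10), b=19^2·(≡18) mod 19; (10|19)=-1, (18|19)=-1; (−1)^{1·2·9}·(-1)^2·(-1)^1 = -1.
v=31: a=31^-2·(≡9), b=31^-2·(≡21) mod 31; (9|31)=+1, (21|31)=-1; (−1)^{-2·-2·15}·(+1)^-2·(-1)^-2 = +1.
v=5: a=5^16·(≡1), b=5^18·(≡2) mod 5; (1|5)=+1, (2|5)=-1; (−1)^{16·18·2}·(+1)^18·(-1)^16 = +1.
v=29: a=29^0·(≡16), b=29^2·(≡11) mod 29; (16|29)=+1, (11|29)=-1; (−1)^{0·2·14}·(+1)^2·(-1)^0 = +1.
v=13: a=13^-5·(≡3), b=13^-8·(≡1) mod 13; (3|13)=+1, (1|13)=+1; (−1)^{-5·-8·6}·(+1)^-8·(+1)^-5 = +1.
v=3: a=3^-3·(≡1), b=3^-1·(≡1) mod 3; (1|3)=+1, (1|3)=+1; (−1)^{-3·-1·1}·(+1)^-1·(+1)^-3 = -1.
v=7: a=7^1·(≡2), b=7^2·(≡5) mod 7; (2|7)=+1, (5|7)=-1; (−1)^{1·2·3}·(+1)^2·(-1)^1 = -1.
Ram(-119301, 3) = {2, 3, 7, 19}; no ℚ_2-point on the conic.

[2, 3, 7, 19]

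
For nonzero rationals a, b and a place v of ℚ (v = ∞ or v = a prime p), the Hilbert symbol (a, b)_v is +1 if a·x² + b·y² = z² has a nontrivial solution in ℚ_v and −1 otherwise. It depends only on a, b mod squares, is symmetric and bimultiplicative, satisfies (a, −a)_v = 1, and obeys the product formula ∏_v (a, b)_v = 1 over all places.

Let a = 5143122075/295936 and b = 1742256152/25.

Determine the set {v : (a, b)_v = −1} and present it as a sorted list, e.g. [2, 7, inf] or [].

Mod squares: a ≡ 3, b ≡ 182. Check v ∈ {∞, 2, 3, 5, 7, 13, 17}.
v=5: a=5^2·(≡3), b=5^-2·(≡2) mod 5; (3|5)=-1, (2|5)=-1; (−1)^{2·-2·2}·(-1)^-2·(-1)^2 = +1.
v=2: v_2(a)=-10, v_2(b)=3; units ≡ 3, 3 (mod 8); ε·ε+αω+βω = 1·1+-10·1+3·1 ≡ 0  ⇒  (a,b)_2 = +1.
v=13: a=13^4·(≡3), b=13^3·(≡10) mod 13; (3|13)=+1, (10|13)=+1; (−1)^{4·3·6}·(+1)^3·(+1)^4 = +1.
v=3: a=3^1·(≡1), b=3^0·(≡2) mod 3; (1|3)=+1, (2|3)=-1; (−1)^{1·0·1}·(+1)^0·(-1)^1 = -1.
v=∞: 3 > 0 and 182 > 0  ⇒  (a,b)_∞ = +1.
v=17: a=17^-2·(≡7), b=17^2·(≡12) mod 17; (7|17)=-1, (12|17)=-1; (−1)^{-2·2·8}·(-1)^2·(-1)^-2 = +1.
v=7: a=7^4·(≡3), b=7^3·(≡3) mod 7; (3|7)=-1, (3|7)=-1; (−1)^{4·3·3}·(-1)^3·(-1)^4 = -1.
|Ram(3, 182)| = 2, even; anisotropic at {3, 7}.

[3, 7]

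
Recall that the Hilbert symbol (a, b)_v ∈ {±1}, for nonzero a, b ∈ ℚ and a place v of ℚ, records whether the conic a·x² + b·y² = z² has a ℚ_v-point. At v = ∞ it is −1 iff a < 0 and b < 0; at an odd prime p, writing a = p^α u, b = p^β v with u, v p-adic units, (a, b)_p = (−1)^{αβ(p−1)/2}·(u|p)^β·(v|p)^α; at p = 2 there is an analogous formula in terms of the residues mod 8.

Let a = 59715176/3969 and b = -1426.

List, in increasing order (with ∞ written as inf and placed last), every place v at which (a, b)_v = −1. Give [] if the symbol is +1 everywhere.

[2, 31]

Mod squares: a ≡ 41354, b ≡ -1426. Check v ∈ {∞, 2, 3, 7, 19, 23, 29, 31}.
v=∞: 41354 > 0 and -1426 < 0  ⇒  (a,b)_∞ = +1.
v=7: a=7^-2·(≡6), b=7^0·(≡2) mod 7; (6|7)=-1, (2|7)=+1; (−1)^{-2·0·3}·(-1)^0·(+1)^-2 = +1.
v=23: a=23^1·(≡2), b=23^1·(≡7) mod 23; (2|23)=+1, (7|23)=-1; (−1)^{1·1·11}·(+1)^1·(-1)^1 = +1.
v=31: a=31^1·(≡18), b=31^1·(≡16) mod 31; (18|31)=+1, (16|31)=+1; (−1)^{1·1·15}·(+1)^1·(+1)^1 = -1.
v=19: a=19^2·(≡18), b=19^0·(≡18) mod 19; (18|19)=-1, (18|19)=-1; (−1)^{2·0·9}·(-1)^0·(-1)^2 = +1.
v=3: a=3^-4·(≡2), b=3^0·(≡2) mod 3; (2|3)=-1, (2|3)=-1; (−1)^{-4·0·1}·(-1)^0·(-1)^-4 = +1.
v=29: a=29^1·(≡22), b=29^0·(≡24) mod 29; (22|29)=+1, (24|29)=+1; (−1)^{1·0·14}·(+1)^0·(+1)^1 = +1.
v=2: v_2(a)=3, v_2(b)=1; units ≡ 5, 7 (mod 8); ε·ε+αω+βω = 0·1+3·0+1·1 ≡ 1  ⇒  (a,b)_2 = -1.
|Ram(41354, -1426)| = 2, even; anisotropic at {2, 31}.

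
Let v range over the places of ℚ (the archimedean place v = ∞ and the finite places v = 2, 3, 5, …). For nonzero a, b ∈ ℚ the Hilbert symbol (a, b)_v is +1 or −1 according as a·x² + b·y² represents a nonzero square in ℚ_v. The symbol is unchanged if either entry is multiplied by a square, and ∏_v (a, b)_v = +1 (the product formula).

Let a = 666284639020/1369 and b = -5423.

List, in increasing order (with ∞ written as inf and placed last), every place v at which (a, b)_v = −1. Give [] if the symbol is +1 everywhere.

[5, 11, 13, 17]

Mod squares: a ≡ 13195, b ≡ -5423. Check v ∈ {∞, 2, 5, 7, 11, 13, 17, 19, 29, 37}.
v=7: a=7^1·(≡4), b=7^0·(≡2) mod 7; (4|7)=+1, (2|7)=+1; (−1)^{1·0·3}·(+1)^0·(+1)^1 = +1.
v=13: a=13^1·(≡3), b=13^0·(≡11) mod 13; (3|13)=+1, (11|13)=-1; (−1)^{1·0·6}·(+1)^0·(-1)^1 = -1.
v=37: a=37^-2·(≡18), b=37^0·(≡16) mod 37; (18|37)=-1, (16|37)=+1; (−1)^{-2·0·18}·(-1)^0·(+1)^-2 = +1.
v=17: a=17^2·(≡5), b=17^1·(≡4) mod 17; (5|17)=-1, (4|17)=+1; (−1)^{2·1·8}·(-1)^1·(+1)^2 = -1.
v=2: v_2(a)=2, v_2(b)=0; units ≡ 3, 1 (mod 8); ε·ε+αω+βω = 1·0+2·0+0·1 ≡ 0  ⇒  (a,b)_2 = +1.
v=11: a=11^2·(≡2), b=11^1·(≡2) mod 11; (2|11)=-1, (2|11)=-1; (−1)^{2·1·5}·(-1)^1·(-1)^2 = -1.
v=19: a=19^2·(≡1), b=19^0·(≡11) mod 19; (1|19)=+1, (11|19)=+1; (−1)^{2·0·9}·(+1)^0·(+1)^2 = +1.
v=29: a=29^1·(≡13), b=29^1·(≡16) mod 29; (13|29)=+1, (16|29)=+1; (−1)^{1·1·14}·(+1)^1·(+1)^1 = +1.
v=5: a=5^1·(≡1), b=5^0·(≡2) mod 5; (1|5)=+1, (2|5)=-1; (−1)^{1·0·2}·(+1)^0·(-1)^1 = -1.
v=∞: 13195 > 0 and -5423 < 0  ⇒  (a,b)_∞ = +1.
(13195, -5423 / ℚ) ramifies at {5, 11, 13, 17}: a division algebra.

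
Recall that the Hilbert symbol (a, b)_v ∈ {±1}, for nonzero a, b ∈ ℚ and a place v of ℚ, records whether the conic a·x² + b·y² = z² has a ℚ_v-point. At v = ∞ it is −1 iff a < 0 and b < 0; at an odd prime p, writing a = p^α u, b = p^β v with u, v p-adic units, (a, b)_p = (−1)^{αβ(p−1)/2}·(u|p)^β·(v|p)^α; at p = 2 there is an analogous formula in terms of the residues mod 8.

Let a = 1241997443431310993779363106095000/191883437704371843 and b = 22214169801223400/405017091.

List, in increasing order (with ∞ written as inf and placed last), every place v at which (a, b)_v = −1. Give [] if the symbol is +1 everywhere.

(a, b) ≡ (66, 494) mod (ℚ^×)²; places V = {2, 3, 5, 7, 11, 13, 17, 19, 23, 29, 31, ∞}.
(a,b)_7: α=8, u≡3; β=4, v≡1 (mod 7); (3|7)=-1, (1|7)=+1; sign (−1)^0·-1^4·+1^8 = +1.
(a,b)_17: α=2, u≡15; β=2, v≡15 (mod 17); (15|17)=+1, (15|17)=+1; sign (−1)^0·+1^2·+1^2 = +1.
(a,b)_∞: sgn(66)=+, sgn(494)=+, so +1.
(a,b)_19: α=-4, u≡7; β=-3, v≡1 (mod 19); (7|19)=+1, (1|19)=+1; sign (−1)^0·+1^-3·+1^-4 = +1.
(a,b)_2: α=3, β=3; u≡1, v≡7 (mod 8); ε(u)ε(v)=0·1, αω(v)=3·0, βω(u)=3·0; sum ≡ 0  ⇒  +1.
(a,b)_29: α=4, u≡3; β=2, v≡9 (mod 29); (3|29)=-1, (9|29)=+1; sign (−1)^0·-1^2·+1^4 = +1.
(a,b)_11: α=9, u≡8; β=4, v≡8 (mod 11); (8|11)=-1, (8|11)=-1; sign (−1)^0·-1^4·-1^9 = -1.
(a,b)_13: α=2, u≡4; β=1, v≡4 (mod 13); (4|13)=+1, (4|13)=+1; sign (−1)^0·+1^1·+1^2 = +1.
(a,b)_31: α=-4, u≡5; β=0, v≡17 (mod 31); (5|31)=+1, (17|31)=-1; sign (−1)^0·+1^0·-1^-4 = +1.
(a,b)_3: α=-13, u≡1; β=-10, v≡2 (mod 3); (1|3)=+1, (2|3)=-1; sign (−1)^0·+1^-10·-1^-13 = -1.
(a,b)_23: α=2, u≡14; β=0, v≡5 (mod 23); (14|23)=-1, (5|23)=-1; sign (−1)^0·-1^0·-1^2 = +1.
(a,b)_5: α=4, u≡4; β=2, v≡1 (mod 5); (4|5)=+1, (1|5)=+1; sign (−1)^0·+1^2·+1^4 = +1.
Ram(66, 494) = {3, 11}; no ℚ_3-point on the conic.

[3, 11]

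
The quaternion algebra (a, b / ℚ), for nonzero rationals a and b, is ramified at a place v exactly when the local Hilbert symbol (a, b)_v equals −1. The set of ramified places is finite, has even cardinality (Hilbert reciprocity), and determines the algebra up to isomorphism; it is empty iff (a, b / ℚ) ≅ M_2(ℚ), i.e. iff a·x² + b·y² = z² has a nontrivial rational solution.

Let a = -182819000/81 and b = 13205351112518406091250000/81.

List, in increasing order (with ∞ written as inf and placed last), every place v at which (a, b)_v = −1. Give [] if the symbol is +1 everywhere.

[2, 7]

Mod squares: a ≡ -37310, b ≡ 77285. Check v ∈ {∞, 2, 3, 5, 7, 11, 13, 29, 41}.
v=7: a=7^3·(≡2), b=7^6·(≡5) mod 7; (2|7)=+1, (5|7)=-1; (−1)^{3·6·3}·(+1)^6·(-1)^3 = -1.
v=41: a=41^1·(≡4), b=41^3·(≡1) mod 41; (4|41)=+1, (1|41)=+1; (−1)^{1·3·20}·(+1)^3·(+1)^1 = +1.
v=29: a=29^0·(≡7), b=29^1·(≡12) mod 29; (7|29)=+1, (12|29)=-1; (−1)^{0·1·14}·(+1)^1·(-1)^0 = +1.
v=3: a=3^-4·(≡1), b=3^-4·(≡2) mod 3; (1|3)=+1, (2|3)=-1; (−1)^{-4·-4·1}·(+1)^-4·(-1)^-4 = +1.
v=5: a=5^3·(≡3), b=5^7·(≡3) mod 5; (3|5)=-1, (3|5)=-1; (−1)^{3·7·2}·(-1)^7·(-1)^3 = +1.
v=11: a=11^0·(≡8), b=11^2·(≡8) mod 11; (8|11)=-1, (8|11)=-1; (−1)^{0·2·5}·(-1)^2·(-1)^0 = +1.
v=∞: -37310 < 0 and 77285 > 0  ⇒  (a,b)_∞ = +1.
v=13: a=13^1·(≡12), b=13^5·(≡12) mod 13; (12|13)=+1, (12|13)=+1; (−1)^{1·5·6}·(+1)^5·(+1)^1 = +1.
v=2: v_2(a)=3, v_2(b)=4; units ≡ 1, 5 (mod 8); ε·ε+αω+βω = 0·0+3·1+4·0 ≡ 1  ⇒  (a,b)_2 = -1.
Ram(-37310, 77285) = {2, 7}; no ℚ_2-point on the conic.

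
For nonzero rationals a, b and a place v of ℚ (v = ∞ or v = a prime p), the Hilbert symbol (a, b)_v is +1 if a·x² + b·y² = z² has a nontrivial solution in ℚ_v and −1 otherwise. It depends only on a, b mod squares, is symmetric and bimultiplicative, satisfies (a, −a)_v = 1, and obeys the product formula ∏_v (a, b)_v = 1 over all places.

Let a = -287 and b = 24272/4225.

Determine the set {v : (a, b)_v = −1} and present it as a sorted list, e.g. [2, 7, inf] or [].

Mod squares: a ≡ -287, b ≡ 1517. Check v ∈ {∞, 2, 5, 7, 13, 37, 41}.
v=2: v_2(a)=0, v_2(b)=4; units ≡ 1, 5 (mod 8); ε·ε+αω+βω = 0·0+0·1+4·0 ≡ 0  ⇒  (a,b)_2 = +1.
v=41: a=41^1·(≡34), b=41^1·(≡9) mod 41; (34|41)=-1, (9|41)=+1; (−1)^{1·1·20}·(-1)^1·(+1)^1 = -1.
v=5: a=5^0·(≡3), b=5^-2·(≡3) mod 5; (3|5)=-1, (3|5)=-1; (−1)^{0·-2·2}·(-1)^-2·(-1)^0 = +1.
v=7: a=7^1·(≡1), b=7^0·(≡6) mod 7; (1|7)=+1, (6|7)=-1; (−1)^{1·0·3}·(+1)^0·(-1)^1 = -1.
v=37: a=37^0·(≡9), b=37^1·(≡25) mod 37; (9|37)=+1, (25|37)=+1; (−1)^{0·1·18}·(+1)^1·(+1)^0 = +1.
v=13: a=13^0·(≡12), b=13^-2·(≡12) mod 13; (12|13)=+1, (12|13)=+1; (−1)^{0·-2·6}·(+1)^-2·(+1)^0 = +1.
v=∞: -287 < 0 and 1517 > 0  ⇒  (a,b)_∞ = +1.
|Ram(-287, 1517)| = 2, even; anisotropic at {7, 41}.

[7, 41]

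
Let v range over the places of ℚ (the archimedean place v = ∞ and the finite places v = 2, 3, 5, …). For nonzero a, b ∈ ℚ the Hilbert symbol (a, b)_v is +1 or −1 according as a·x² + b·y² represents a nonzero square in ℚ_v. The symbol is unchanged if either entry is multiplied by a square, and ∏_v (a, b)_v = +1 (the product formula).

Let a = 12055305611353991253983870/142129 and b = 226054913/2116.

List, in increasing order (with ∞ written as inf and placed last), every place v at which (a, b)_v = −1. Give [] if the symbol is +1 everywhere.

[5, 7, 11, 19, 41, 43]

(a, b) ≡ (1212256430, 268793) mod (ℚ^×)²; places V = {2, 5, 7, 11, 13, 19, 23, 29, 41, 43, 47, 53, ∞}.
(a,b)_47: α=3, u≡20; β=1, v≡28 (mod 47); (20|47)=-1, (28|47)=+1; sign (−1)^1·-1^1·+1^3 = +1.
(a,b)_7: α=5, u≡4; β=1, v≡2 (mod 7); (4|7)=+1, (2|7)=+1; sign (−1)^1·+1^1·+1^5 = -1.
(a,b)_41: α=1, u≡4; β=0, v≡27 (mod 41); (4|41)=+1, (27|41)=-1; sign (−1)^0·+1^0·-1^1 = -1.
(a,b)_2: α=1, β=-2; u≡7, v≡1 (mod 8); ε(u)ε(v)=1·0, αω(v)=1·0, βω(u)=-2·0; sum ≡ 0  ⇒  +1.
(a,b)_∞: sgn(1212256430)=+, sgn(268793)=+, so +1.
(a,b)_13: α=-2, u≡7; β=0, v≡11 (mod 13); (7|13)=-1, (11|13)=-1; sign (−1)^0·-1^0·-1^-2 = +1.
(a,b)_43: α=3, u≡14; β=1, v≡14 (mod 43); (14|43)=+1, (14|43)=+1; sign (−1)^1·+1^1·+1^3 = -1.
(a,b)_5: α=1, u≡1; β=0, v≡3 (mod 5); (1|5)=+1, (3|5)=-1; sign (−1)^0·+1^0·-1^1 = -1.
(a,b)_23: α=0, u≡14; β=-2, v≡20 (mod 23); (14|23)=-1, (20|23)=-1; sign (−1)^0·-1^-2·-1^0 = +1.
(a,b)_53: α=2, u≡52; β=0, v≡26 (mod 53); (52|53)=+1, (26|53)=-1; sign (−1)^0·+1^0·-1^2 = +1.
(a,b)_29: α=-2, u≡22; β=2, v≡8 (mod 29); (22|29)=+1, (8|29)=-1; sign (−1)^0·+1^2·-1^-2 = +1.
(a,b)_11: α=1, u≡7; β=0, v≡10 (mod 11); (7|11)=-1, (10|11)=-1; sign (−1)^0·-1^0·-1^1 = -1.
(a,b)_19: α=3, u≡6; β=1, v≡16 (mod 19); (6|19)=+1, (16|19)=+1; sign (−1)^1·+1^1·+1^3 = -1.
(1212256430, 268793 / ℚ) ramifies at {5, 7, 11, 19, 41, 43}: a division algebra.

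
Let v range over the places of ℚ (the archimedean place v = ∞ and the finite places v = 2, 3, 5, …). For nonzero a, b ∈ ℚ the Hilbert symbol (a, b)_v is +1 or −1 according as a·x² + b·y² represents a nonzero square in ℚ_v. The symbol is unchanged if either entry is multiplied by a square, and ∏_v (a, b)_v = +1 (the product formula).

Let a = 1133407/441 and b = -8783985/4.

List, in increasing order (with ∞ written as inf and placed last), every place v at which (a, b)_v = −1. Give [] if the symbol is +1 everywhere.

Mod squares: a ≡ 9367, b ≡ -179265. Check v ∈ {∞, 2, 3, 5, 7, 11, 17, 19, 29, 37}.
v=7: a=7^-2·(≡1), b=7^2·(≡3) mod 7; (1|7)=+1, (3|7)=-1; (−1)^{-2·2·3}·(+1)^2·(-1)^-2 = +1.
v=17: a=17^1·(≡3), b=17^1·(≡11) mod 17; (3|17)=-1, (11|17)=-1; (−1)^{1·1·8}·(-1)^1·(-1)^1 = +1.
v=∞: 9367 > 0 and -179265 < 0  ⇒  (a,b)_∞ = +1.
v=11: a=11^2·(≡6), b=11^0·(≡8) mod 11; (6|11)=-1, (8|11)=-1; (−1)^{2·0·5}·(-1)^0·(-1)^2 = +1.
v=19: a=19^1·(≡3), b=19^1·(≡3) mod 19; (3|19)=-1, (3|19)=-1; (−1)^{1·1·9}·(-1)^1·(-1)^1 = -1.
v=3: a=3^-2·(≡1), b=3^1·(≡2) mod 3; (1|3)=+1, (2|3)=-1; (−1)^{-2·1·1}·(+1)^1·(-1)^-2 = +1.
v=5: a=5^0·(≡2), b=5^1·(≡2) mod 5; (2|5)=-1, (2|5)=-1; (−1)^{0·1·2}·(-1)^1·(-1)^0 = -1.
v=37: a=37^0·(≡17), b=37^1·(≡6) mod 37; (17|37)=-1, (6|37)=-1; (−1)^{0·1·18}·(-1)^1·(-1)^0 = -1.
v=29: a=29^1·(≡13), b=29^0·(≡7) mod 29; (13|29)=+1, (7|29)=+1; (−1)^{1·0·14}·(+1)^0·(+1)^1 = +1.
v=2: v_2(a)=0, v_2(b)=-2; units ≡ 7, 7 (mod 8); ε·ε+αω+βω = 1·1+0·0+-2·0 ≡ 1  ⇒  (a,b)_2 = -1.
(9367, -179265 / ℚ) ramifies at {2, 5, 19, 37}: a division algebra.

[2, 5, 19, 37]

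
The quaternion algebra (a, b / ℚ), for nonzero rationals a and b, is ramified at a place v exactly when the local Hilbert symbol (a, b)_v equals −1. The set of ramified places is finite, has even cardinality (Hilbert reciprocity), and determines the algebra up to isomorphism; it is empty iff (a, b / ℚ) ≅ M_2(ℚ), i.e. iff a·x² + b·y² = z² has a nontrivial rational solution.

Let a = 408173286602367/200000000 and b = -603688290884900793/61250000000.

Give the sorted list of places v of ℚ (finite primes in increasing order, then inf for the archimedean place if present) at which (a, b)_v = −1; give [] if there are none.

[2, 3]

(a, b) ≡ (174, -34) mod (ℚ^×)²; places V = {2, 3, 5, 7, 11, 13, 17, 29, ∞}.
(a,b)_∞: sgn(174)=+, sgn(-34)=−, so +1.
(a,b)_13: α=2, u≡8; β=2, v≡6 (mod 13); (8|13)=-1, (6|13)=-1; sign (−1)^0·-1^2·-1^2 = +1.
(a,b)_2: α=-9, β=-7; u≡7, v≡7 (mod 8); ε(u)ε(v)=1·1, αω(v)=-9·0, βω(u)=-7·0; sum ≡ 1  ⇒  -1.
(a,b)_11: α=4, u≡3; β=4, v≡7 (mod 11); (3|11)=+1, (7|11)=-1; sign (−1)^0·+1^4·-1^4 = +1.
(a,b)_3: α=9, u≡1; β=10, v≡2 (mod 3); (1|3)=+1, (2|3)=-1; sign (−1)^0·+1^10·-1^9 = -1.
(a,b)_17: α=2, u≡13; β=3, v≡15 (mod 17); (13|17)=+1, (15|17)=+1; sign (−1)^0·+1^3·+1^2 = +1.
(a,b)_5: α=-8, u≡1; β=-10, v≡1 (mod 5); (1|5)=+1, (1|5)=+1; sign (−1)^0·+1^-10·+1^-8 = +1.
(a,b)_29: α=1, u≡9; β=2, v≡7 (mod 29); (9|29)=+1, (7|29)=+1; sign (−1)^0·+1^2·+1^1 = +1.
(a,b)_7: α=0, u≡5; β=-2, v≡4 (mod 7); (5|7)=-1, (4|7)=+1; sign (−1)^0·-1^-2·+1^0 = +1.
Ram(174, -34) = {2, 3}; no ℚ_2-point on the conic.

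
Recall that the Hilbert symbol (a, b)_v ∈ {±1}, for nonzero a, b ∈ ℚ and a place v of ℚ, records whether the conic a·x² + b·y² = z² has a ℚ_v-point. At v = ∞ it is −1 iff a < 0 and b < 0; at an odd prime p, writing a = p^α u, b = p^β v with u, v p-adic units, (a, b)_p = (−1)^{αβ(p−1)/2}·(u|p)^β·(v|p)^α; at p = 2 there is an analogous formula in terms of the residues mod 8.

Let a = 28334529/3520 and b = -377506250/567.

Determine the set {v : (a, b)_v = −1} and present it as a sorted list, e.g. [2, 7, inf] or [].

Mod squares: a ≡ 53295, b ≡ -14630. Check v ∈ {∞, 2, 3, 5, 7, 11, 17, 19}.
v=11: a=11^-1·(≡3), b=11^1·(≡3) mod 11; (3|11)=+1, (3|11)=+1; (−1)^{-1·1·5}·(+1)^1·(+1)^-1 = -1.
v=17: a=17^1·(≡6), b=17^2·(≡5) mod 17; (6|17)=-1, (5|17)=-1; (−1)^{1·2·8}·(-1)^2·(-1)^1 = -1.
v=7: a=7^0·(≡1), b=7^-1·(≡3) mod 7; (1|7)=+1, (3|7)=-1; (−1)^{0·-1·3}·(+1)^-1·(-1)^0 = +1.
v=2: v_2(a)=-6, v_2(b)=1; units ≡ 7, 5 (mod 8); ε·ε+αω+βω = 1·0+-6·1+1·0 ≡ 0  ⇒  (a,b)_2 = +1.
v=5: a=5^-1·(≡1), b=5^5·(≡4) mod 5; (1|5)=+1, (4|5)=+1; (−1)^{-1·5·2}·(+1)^5·(+1)^-1 = +1.
v=3: a=3^5·(≡2), b=3^-4·(≡1) mod 3; (2|3)=-1, (1|3)=+1; (−1)^{5·-4·1}·(-1)^-4·(+1)^5 = +1.
v=19: a=19^3·(≡13), b=19^1·(≡17) mod 19; (13|19)=-1, (17|19)=+1; (−1)^{3·1·9}·(-1)^1·(+1)^3 = +1.
v=∞: 53295 > 0 and -14630 < 0  ⇒  (a,b)_∞ = +1.
(53295, -14630 / ℚ) ramifies at {11, 17}: a division algebra.

[11, 17]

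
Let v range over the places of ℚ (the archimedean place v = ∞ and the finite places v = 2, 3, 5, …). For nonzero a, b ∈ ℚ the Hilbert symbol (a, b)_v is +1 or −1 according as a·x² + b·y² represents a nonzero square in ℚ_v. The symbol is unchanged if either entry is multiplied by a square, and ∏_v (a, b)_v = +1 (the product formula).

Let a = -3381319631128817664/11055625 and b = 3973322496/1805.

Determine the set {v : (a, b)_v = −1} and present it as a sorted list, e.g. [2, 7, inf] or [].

Mod squares: a ≡ -759, b ≡ 3795. Check v ∈ {∞, 2, 3, 5, 7, 11, 13, 17, 19, 23}.
v=17: a=17^2·(≡6), b=17^0·(≡4) mod 17; (6|17)=-1, (4|17)=+1; (−1)^{2·0·8}·(-1)^0·(+1)^2 = +1.
v=13: a=13^4·(≡7), b=13^2·(≡1) mod 13; (7|13)=-1, (1|13)=+1; (−1)^{4·2·6}·(-1)^2·(+1)^4 = +1.
v=19: a=19^-2·(≡6), b=19^-2·(≡10) mod 19; (6|19)=+1, (10|19)=-1; (−1)^{-2·-2·9}·(+1)^-2·(-1)^-2 = +1.
v=23: a=23^1·(≡3), b=23^1·(≡18) mod 23; (3|23)=+1, (18|23)=+1; (−1)^{1·1·11}·(+1)^1·(+1)^1 = -1.
v=11: a=11^5·(≡7), b=11^3·(≡3) mod 11; (7|11)=-1, (3|11)=+1; (−1)^{5·3·5}·(-1)^3·(+1)^5 = +1.
v=2: v_2(a)=12, v_2(b)=8; units ≡ 1, 3 (mod 8); ε·ε+αω+βω = 0·1+12·1+8·0 ≡ 0  ⇒  (a,b)_2 = +1.
v=3: a=3^3·(≡2), b=3^1·(≡2) mod 3; (2|3)=-1, (2|3)=-1; (−1)^{3·1·1}·(-1)^1·(-1)^3 = -1.
v=5: a=5^-4·(≡4), b=5^-1·(≡1) mod 5; (4|5)=+1, (1|5)=+1; (−1)^{-4·-1·2}·(+1)^-1·(+1)^-4 = +1.
v=∞: -759 < 0 and 3795 > 0  ⇒  (a,b)_∞ = +1.
v=7: a=7^-2·(≡1), b=7^0·(≡4) mod 7; (1|7)=+1, (4|7)=+1; (−1)^{-2·0·3}·(+1)^0·(+1)^-2 = +1.
(-759, 3795 / ℚ) ramifies at {3, 23}: a division algebra.

[3, 23]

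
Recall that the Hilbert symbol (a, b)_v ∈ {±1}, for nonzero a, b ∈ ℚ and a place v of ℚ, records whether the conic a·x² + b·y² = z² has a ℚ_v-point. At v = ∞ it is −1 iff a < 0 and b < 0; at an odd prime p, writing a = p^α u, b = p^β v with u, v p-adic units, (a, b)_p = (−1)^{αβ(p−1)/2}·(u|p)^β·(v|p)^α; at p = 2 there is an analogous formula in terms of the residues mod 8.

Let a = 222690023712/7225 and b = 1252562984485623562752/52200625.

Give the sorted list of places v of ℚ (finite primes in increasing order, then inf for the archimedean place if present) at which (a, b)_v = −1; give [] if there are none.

[]

(a, b) ≡ (2, 322) mod (ℚ^×)²; places V = {2, 3, 5, 7, 11, 13, 17, 23, 31, ∞}.
(a,b)_13: α=2, u≡2; β=4, v≡3 (mod 13); (2|13)=-1, (3|13)=+1; sign (−1)^0·-1^4·+1^2 = +1.
(a,b)_3: α=4, u≡2; β=2, v≡1 (mod 3); (2|3)=-1, (1|3)=+1; sign (−1)^0·-1^2·+1^4 = +1.
(a,b)_31: α=2, u≡18; β=4, v≡29 (mod 31); (18|31)=+1, (29|31)=-1; sign (−1)^0·+1^4·-1^2 = +1.
(a,b)_2: α=5, β=9; u≡1, v≡1 (mod 8); ε(u)ε(v)=0·0, αω(v)=5·0, βω(u)=9·0; sum ≡ 0  ⇒  +1.
(a,b)_5: α=-2, u≡3; β=-4, v≡2 (mod 5); (3|5)=-1, (2|5)=-1; sign (−1)^0·-1^-4·-1^-2 = +1.
(a,b)_∞: sgn(2)=+, sgn(322)=+, so +1.
(a,b)_11: α=0, u≡10; β=2, v≡3 (mod 11); (10|11)=-1, (3|11)=+1; sign (−1)^0·-1^2·+1^0 = +1.
(a,b)_23: α=2, u≡9; β=3, v≡10 (mod 23); (9|23)=+1, (10|23)=-1; sign (−1)^0·+1^3·-1^2 = +1.
(a,b)_7: α=0, u≡2; β=1, v≡2 (mod 7); (2|7)=+1, (2|7)=+1; sign (−1)^0·+1^1·+1^0 = +1.
(a,b)_17: α=-2, u≡16; β=-4, v≡15 (mod 17); (16|17)=+1, (15|17)=+1; sign (−1)^0·+1^-4·+1^-2 = +1.
Ram(a, b) = ∅: the form 2·x² + 322·y² − z² is isotropic over every ℚ_v, so by Hasse–Minkowski it is isotropic over ℚ.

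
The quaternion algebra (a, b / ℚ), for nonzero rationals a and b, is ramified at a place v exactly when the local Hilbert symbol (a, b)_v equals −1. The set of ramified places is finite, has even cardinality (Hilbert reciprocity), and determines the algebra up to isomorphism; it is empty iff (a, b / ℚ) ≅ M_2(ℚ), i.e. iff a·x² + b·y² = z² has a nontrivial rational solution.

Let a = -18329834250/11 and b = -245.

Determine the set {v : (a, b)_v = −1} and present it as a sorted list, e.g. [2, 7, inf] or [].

Mod squares: a ≡ -41470, b ≡ -5. Check v ∈ {∞, 2, 3, 5, 7, 11, 13, 29}.
v=11: a=11^-1·(≡9), b=11^0·(≡8) mod 11; (9|11)=+1, (8|11)=-1; (−1)^{-1·0·5}·(+1)^0·(-1)^-1 = -1.
v=13: a=13^1·(≡11), b=13^0·(≡2) mod 13; (11|13)=-1, (2|13)=-1; (−1)^{1·0·6}·(-1)^0·(-1)^1 = -1.
v=3: a=3^4·(≡2), b=3^0·(≡1) mod 3; (2|3)=-1, (1|3)=+1; (−1)^{4·0·1}·(-1)^0·(+1)^4 = +1.
v=5: a=5^3·(≡1), b=5^1·(≡1) mod 5; (1|5)=+1, (1|5)=+1; (−1)^{3·1·2}·(+1)^1·(+1)^3 = +1.
v=29: a=29^1·(≡4), b=29^0·(≡16) mod 29; (4|29)=+1, (16|29)=+1; (−1)^{1·0·14}·(+1)^0·(+1)^1 = +1.
v=∞: -41470 < 0 and -5 < 0  ⇒  (a,b)_∞ = -1.
v=7: a=7^4·(≡5), b=7^2·(≡2) mod 7; (5|7)=-1, (2|7)=+1; (−1)^{4·2·3}·(-1)^2·(+1)^4 = +1.
v=2: v_2(a)=1, v_2(b)=0; units ≡ 1, 3 (mod 8); ε·ε+αω+βω = 0·1+1·1+0·0 ≡ 1  ⇒  (a,b)_2 = -1.
(-41470, -5 / ℚ) ramifies at {2, 11, 13, ∞}: a division algebra.

[2, 11, 13, inf]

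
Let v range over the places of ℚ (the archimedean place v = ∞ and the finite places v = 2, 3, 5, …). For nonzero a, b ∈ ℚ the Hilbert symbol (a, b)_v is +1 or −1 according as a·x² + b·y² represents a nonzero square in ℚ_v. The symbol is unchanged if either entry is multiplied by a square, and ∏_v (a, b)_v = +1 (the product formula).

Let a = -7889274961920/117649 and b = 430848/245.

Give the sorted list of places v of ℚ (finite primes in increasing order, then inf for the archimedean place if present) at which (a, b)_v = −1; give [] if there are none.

[2, 5, 11, 17]

Mod squares: a ≡ -170, b ≡ 935. Check v ∈ {∞, 2, 3, 5, 7, 11, 17}.
v=17: a=17^3·(≡6), b=17^1·(≡2) mod 17; (6|17)=-1, (2|17)=+1; (−1)^{3·1·8}·(-1)^1·(+1)^3 = -1.
v=5: a=5^1·(≡4), b=5^-1·(≡2) mod 5; (4|5)=+1, (2|5)=-1; (−1)^{1·-1·2}·(+1)^-1·(-1)^1 = -1.
v=7: a=7^-6·(≡5), b=7^-2·(≡1) mod 7; (5|7)=-1, (1|7)=+1; (−1)^{-6·-2·3}·(-1)^-2·(+1)^-6 = +1.
v=11: a=11^2·(≡2), b=11^1·(≡10) mod 11; (2|11)=-1, (10|11)=-1; (−1)^{2·1·5}·(-1)^1·(-1)^2 = -1.
v=3: a=3^4·(≡1), b=3^2·(≡2) mod 3; (1|3)=+1, (2|3)=-1; (−1)^{4·2·1}·(+1)^2·(-1)^4 = +1.
v=∞: -170 < 0 and 935 > 0  ⇒  (a,b)_∞ = +1.
v=2: v_2(a)=15, v_2(b)=8; units ≡ 3, 7 (mod 8); ε·ε+αω+βω = 1·1+15·0+8·1 ≡ 1  ⇒  (a,b)_2 = -1.
(-170, 935 / ℚ) ramifies at {2, 5, 11, 17}: a division algebra.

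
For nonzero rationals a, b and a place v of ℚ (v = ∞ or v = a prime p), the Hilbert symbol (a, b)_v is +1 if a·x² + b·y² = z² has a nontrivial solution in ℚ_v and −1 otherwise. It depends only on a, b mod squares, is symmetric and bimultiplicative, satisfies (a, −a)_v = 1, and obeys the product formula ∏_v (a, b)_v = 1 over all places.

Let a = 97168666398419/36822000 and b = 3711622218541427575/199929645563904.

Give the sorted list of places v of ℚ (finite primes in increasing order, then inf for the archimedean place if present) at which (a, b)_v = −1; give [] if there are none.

[5, 7, 11, 17]

(a, b) ≡ (2805, 7) mod (ℚ^×)²; places V = {2, 3, 5, 7, 11, 17, 19, 29, ∞}.
(a,b)_17: α=-1, u≡7; β=-2, v≡12 (mod 17); (7|17)=-1, (12|17)=-1; sign (−1)^0·-1^-2·-1^-1 = -1.
(a,b)_3: α=-1, u≡2; β=-4, v≡1 (mod 3); (2|3)=-1, (1|3)=+1; sign (−1)^0·-1^-4·+1^-1 = +1.
(a,b)_5: α=-3, u≡4; β=2, v≡2 (mod 5); (4|5)=+1, (2|5)=-1; sign (−1)^0·+1^2·-1^-3 = -1.
(a,b)_2: α=-4, β=-16; u≡5, v≡7 (mod 8); ε(u)ε(v)=0·1, αω(v)=-4·0, βω(u)=-16·1; sum ≡ 0  ⇒  +1.
(a,b)_19: α=-2, u≡14; β=-4, v≡9 (mod 19); (14|19)=-1, (9|19)=+1; sign (−1)^0·-1^-4·+1^-2 = +1.
(a,b)_11: α=9, u≡6; β=8, v≡8 (mod 11); (6|11)=-1, (8|11)=-1; sign (−1)^0·-1^8·-1^9 = -1.
(a,b)_∞: sgn(2805)=+, sgn(7)=+, so +1.
(a,b)_7: α=2, u≡3; β=7, v≡2 (mod 7); (3|7)=-1, (2|7)=+1; sign (−1)^0·-1^7·+1^2 = -1.
(a,b)_29: α=2, u≡10; β=2, v≡13 (mod 29); (10|29)=-1, (13|29)=+1; sign (−1)^0·-1^2·+1^2 = +1.
(2805, 7 / ℚ) ramifies at {5, 7, 11, 17}: a division algebra.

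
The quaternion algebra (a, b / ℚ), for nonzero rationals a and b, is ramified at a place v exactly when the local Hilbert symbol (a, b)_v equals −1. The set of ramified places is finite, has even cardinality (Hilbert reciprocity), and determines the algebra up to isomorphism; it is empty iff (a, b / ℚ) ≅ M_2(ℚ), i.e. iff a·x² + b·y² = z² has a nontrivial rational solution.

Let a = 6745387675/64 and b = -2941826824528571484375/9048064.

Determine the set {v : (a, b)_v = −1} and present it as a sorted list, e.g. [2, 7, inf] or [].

Mod squares: a ≡ 320827, b ≡ -87. Check v ∈ {∞, 2, 3, 5, 13, 23, 29, 37, 47}.
v=37: a=37^1·(≡29), b=37^2·(≡2) mod 37; (29|37)=-1, (2|37)=-1; (−1)^{1·2·18}·(-1)^2·(-1)^1 = -1.
v=2: v_2(a)=-6, v_2(b)=-12; units ≡ 3, 1 (mod 8); ε·ε+αω+βω = 1·0+-6·0+-12·1 ≡ 0  ⇒  (a,b)_2 = +1.
v=29: a=29^3·(≡10), b=29^5·(≡26) mod 29; (10|29)=-1, (26|29)=-1; (−1)^{3·5·14}·(-1)^5·(-1)^3 = +1.
v=47: a=47^0·(≡13), b=47^-2·(≡34) mod 47; (13|47)=-1, (34|47)=+1; (−1)^{0·-2·23}·(-1)^-2·(+1)^0 = +1.
v=23: a=23^1·(≡21), b=23^2·(≡15) mod 23; (21|23)=-1, (15|23)=-1; (−1)^{1·2·11}·(-1)^2·(-1)^1 = -1.
v=5: a=5^2·(≡3), b=5^8·(≡3) mod 5; (3|5)=-1, (3|5)=-1; (−1)^{2·8·2}·(-1)^8·(-1)^2 = +1.
v=3: a=3^0·(≡1), b=3^1·(≡1) mod 3; (1|3)=+1, (1|3)=+1; (−1)^{0·1·1}·(+1)^1·(+1)^0 = +1.
v=13: a=13^1·(≡6), b=13^2·(≡10) mod 13; (6|13)=-1, (10|13)=+1; (−1)^{1·2·6}·(-1)^2·(+1)^1 = +1.
v=∞: 320827 > 0 and -87 < 0  ⇒  (a,b)_∞ = +1.
|Ram(320827, -87)| = 2, even; anisotropic at {23, 37}.

[23, 37]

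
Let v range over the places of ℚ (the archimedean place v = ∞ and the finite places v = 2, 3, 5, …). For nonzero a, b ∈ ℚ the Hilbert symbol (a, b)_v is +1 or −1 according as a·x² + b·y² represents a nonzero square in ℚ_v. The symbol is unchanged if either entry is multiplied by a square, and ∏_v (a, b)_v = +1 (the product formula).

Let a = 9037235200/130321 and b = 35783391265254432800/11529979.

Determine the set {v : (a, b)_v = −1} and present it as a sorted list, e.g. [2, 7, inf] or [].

(a, b) ≡ (353017, 157125748598) mod (ℚ^×)²; places V = {2, 5, 7, 11, 13, 17, 19, 23, 29, 37, 41, 47, 53, ∞}.
(a,b)_47: α=1, u≡10; β=1, v≡40 (mod 47); (10|47)=-1, (40|47)=-1; sign (−1)^1·-1^1·-1^1 = -1.
(a,b)_2: α=10, β=5; u≡1, v≡3 (mod 8); ε(u)ε(v)=0·1, αω(v)=10·1, βω(u)=5·0; sum ≡ 0  ⇒  +1.
(a,b)_41: α=0, u≡12; β=-2, v≡26 (mod 41); (12|41)=-1, (26|41)=-1; sign (−1)^0·-1^-2·-1^0 = +1.
(a,b)_23: α=0, u≡12; β=2, v≡14 (mod 23); (12|23)=+1, (14|23)=-1; sign (−1)^0·+1^2·-1^0 = +1.
(a,b)_11: α=0, u≡1; β=2, v≡1 (mod 11); (1|11)=+1, (1|11)=+1; sign (−1)^0·+1^2·+1^0 = +1.
(a,b)_37: α=1, u≡24; β=1, v≡31 (mod 37); (24|37)=-1, (31|37)=-1; sign (−1)^0·-1^1·-1^1 = +1.
(a,b)_∞: sgn(353017)=+, sgn(157125748598)=+, so +1.
(a,b)_29: α=1, u≡25; β=1, v≡18 (mod 29); (25|29)=+1, (18|29)=-1; sign (−1)^0·+1^1·-1^1 = -1.
(a,b)_13: α=0, u≡5; β=3, v≡11 (mod 13); (5|13)=-1, (11|13)=-1; sign (−1)^0·-1^3·-1^0 = -1.
(a,b)_5: α=2, u≡3; β=2, v≡3 (mod 5); (3|5)=-1, (3|5)=-1; sign (−1)^0·-1^2·-1^2 = +1.
(a,b)_7: α=1, u≡5; β=1, v≡2 (mod 7); (5|7)=-1, (2|7)=+1; sign (−1)^1·-1^1·+1^1 = +1.
(a,b)_19: α=-4, u≡17; β=-3, v≡14 (mod 19); (17|19)=+1, (14|19)=-1; sign (−1)^0·+1^-3·-1^-4 = +1.
(a,b)_53: α=0, u≡38; β=1, v≡10 (mod 53); (38|53)=+1, (10|53)=+1; sign (−1)^0·+1^1·+1^0 = +1.
(a,b)_17: α=0, u≡7; β=1, v≡10 (mod 17); (7|17)=-1, (10|17)=-1; sign (−1)^0·-1^1·-1^0 = -1.
Ram(353017, 157125748598) = {13, 17, 29, 47}; no ℚ_13-point on the conic.

[13, 17, 29, 47]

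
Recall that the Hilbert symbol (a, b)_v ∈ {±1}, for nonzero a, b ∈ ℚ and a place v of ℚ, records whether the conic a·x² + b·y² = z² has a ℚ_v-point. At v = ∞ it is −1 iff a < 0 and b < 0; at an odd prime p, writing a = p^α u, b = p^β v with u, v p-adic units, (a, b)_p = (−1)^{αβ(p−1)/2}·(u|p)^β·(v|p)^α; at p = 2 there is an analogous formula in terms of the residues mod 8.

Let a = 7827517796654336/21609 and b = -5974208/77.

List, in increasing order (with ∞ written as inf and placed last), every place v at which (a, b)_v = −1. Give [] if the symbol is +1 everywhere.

(a, b) ≡ (29, -24871) mod (ℚ^×)²; places V = {2, 3, 7, 11, 17, 19, 29, ∞}.
(a,b)_11: α=2, u≡2; β=-1, v≡5 (mod 11); (2|11)=-1, (5|11)=+1; sign (−1)^0·-1^-1·+1^2 = -1.
(a,b)_2: α=8, β=6; u≡5, v≡1 (mod 8); ε(u)ε(v)=0·0, αω(v)=8·0, βω(u)=6·1; sum ≡ 0  ⇒  +1.
(a,b)_19: α=2, u≡13; β=1, v≡18 (mod 19); (13|19)=-1, (18|19)=-1; sign (−1)^0·-1^1·-1^2 = -1.
(a,b)_3: α=-2, u≡2; β=0, v≡2 (mod 3); (2|3)=-1, (2|3)=-1; sign (−1)^0·-1^0·-1^-2 = +1.
(a,b)_29: α=1, u≡16; β=0, v≡15 (mod 29); (16|29)=+1, (15|29)=-1; sign (−1)^0·+1^0·-1^1 = -1.
(a,b)_17: α=6, u≡14; β=3, v≡16 (mod 17); (14|17)=-1, (16|17)=+1; sign (−1)^0·-1^3·+1^6 = -1.
(a,b)_∞: sgn(29)=+, sgn(-24871)=−, so +1.
(a,b)_7: α=-4, u≡2; β=-1, v≡3 (mod 7); (2|7)=+1, (3|7)=-1; sign (−1)^0·+1^-1·-1^-4 = +1.
(29, -24871 / ℚ) ramifies at {11, 17, 19, 29}: a division algebra.

[11, 17, 19, 29]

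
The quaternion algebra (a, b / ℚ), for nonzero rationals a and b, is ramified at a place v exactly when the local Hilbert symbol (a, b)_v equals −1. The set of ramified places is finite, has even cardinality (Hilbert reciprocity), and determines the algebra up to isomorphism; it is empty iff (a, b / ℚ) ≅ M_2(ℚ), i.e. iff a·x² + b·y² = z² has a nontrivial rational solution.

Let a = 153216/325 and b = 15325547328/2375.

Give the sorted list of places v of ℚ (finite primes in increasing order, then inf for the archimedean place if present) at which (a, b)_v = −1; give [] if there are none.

[2, 3, 5, 7, 13, 17]

(a, b) ≡ (3458, 33915) mod (ℚ^×)²; places V = {2, 3, 5, 7, 13, 17, 19, ∞}.
(a,b)_2: α=7, β=6; u≡1, v≡3 (mod 8); ε(u)ε(v)=0·1, αω(v)=7·1, βω(u)=6·0; sum ≡ 1  ⇒  -1.
(a,b)_13: α=-1, u≡2; β=2, v≡6 (mod 13); (2|13)=-1, (6|13)=-1; sign (−1)^0·-1^2·-1^-1 = -1.
(a,b)_3: α=2, u≡2; β=5, v≡1 (mod 3); (2|3)=-1, (1|3)=+1; sign (−1)^0·-1^5·+1^2 = -1.
(a,b)_7: α=1, u≡2; β=3, v≡4 (mod 7); (2|7)=+1, (4|7)=+1; sign (−1)^1·+1^3·+1^1 = -1.
(a,b)_19: α=1, u≡4; β=-1, v≡14 (mod 19); (4|19)=+1, (14|19)=-1; sign (−1)^1·+1^-1·-1^1 = +1.
(a,b)_∞: sgn(3458)=+, sgn(33915)=+, so +1.
(a,b)_5: α=-2, u≡2; β=-3, v≡2 (mod 5); (2|5)=-1, (2|5)=-1; sign (−1)^0·-1^-3·-1^-2 = -1.
(a,b)_17: α=0, u≡6; β=1, v≡5 (mod 17); (6|17)=-1, (5|17)=-1; sign (−1)^0·-1^1·-1^0 = -1.
Ram(3458, 33915) = {2, 3, 5, 7, 13, 17}; no ℚ_2-point on the conic.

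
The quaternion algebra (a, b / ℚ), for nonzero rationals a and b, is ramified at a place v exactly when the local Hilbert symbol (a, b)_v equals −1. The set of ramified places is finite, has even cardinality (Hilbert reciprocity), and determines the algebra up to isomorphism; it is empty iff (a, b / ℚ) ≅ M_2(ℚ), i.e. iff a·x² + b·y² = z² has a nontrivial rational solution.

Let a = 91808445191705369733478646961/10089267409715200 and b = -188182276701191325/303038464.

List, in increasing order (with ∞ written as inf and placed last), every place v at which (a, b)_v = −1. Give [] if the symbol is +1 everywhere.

[2, 3, 31, 41]

(a, b) ≡ (2378, -93) mod (ℚ^×)²; places V = {2, 3, 5, 7, 11, 17, 23, 29, 31, 41, 43, ∞}.
(a,b)_11: α=2, u≡10; β=0, v≡10 (mod 11); (10|11)=-1, (10|11)=-1; sign (−1)^0·-1^0·-1^2 = +1.
(a,b)_5: α=-2, u≡2; β=2, v≡3 (mod 5); (2|5)=-1, (3|5)=-1; sign (−1)^0·-1^2·-1^-2 = +1.
(a,b)_17: α=0, u≡2; β=-2, v≡1 (mod 17); (2|17)=+1, (1|17)=+1; sign (−1)^0·+1^-2·+1^0 = +1.
(a,b)_∞: sgn(2378)=+, sgn(-93)=−, so +1.
(a,b)_23: α=-2, u≡3; β=0, v≡10 (mod 23); (3|23)=+1, (10|23)=-1; sign (−1)^0·+1^0·-1^-2 = +1.
(a,b)_41: α=3, u≡29; β=2, v≡13 (mod 41); (29|41)=-1, (13|41)=-1; sign (−1)^0·-1^2·-1^3 = -1.
(a,b)_31: α=4, u≡12; β=1, v≡18 (mod 31); (12|31)=-1, (18|31)=+1; sign (−1)^0·-1^1·+1^4 = -1.
(a,b)_29: α=-1, u≡6; β=0, v≡28 (mod 29); (6|29)=+1, (28|29)=+1; sign (−1)^0·+1^0·+1^-1 = +1.
(a,b)_7: α=-2, u≡5; β=2, v≡6 (mod 7); (5|7)=-1, (6|7)=-1; sign (−1)^0·-1^2·-1^-2 = +1.
(a,b)_2: α=-29, β=-20; u≡5, v≡3 (mod 8); ε(u)ε(v)=0·1, αω(v)=-29·1, βω(u)=-20·1; sum ≡ 1  ⇒  -1.
(a,b)_3: α=20, u≡2; β=13, v≡2 (mod 3); (2|3)=-1, (2|3)=-1; sign (−1)^0·-1^13·-1^20 = -1.
(a,b)_43: α=4, u≡36; β=2, v≡38 (mod 43); (36|43)=+1, (38|43)=+1; sign (−1)^0·+1^2·+1^4 = +1.
|Ram(2378, -93)| = 4, even; anisotropic at {2, 3, 31, 41}.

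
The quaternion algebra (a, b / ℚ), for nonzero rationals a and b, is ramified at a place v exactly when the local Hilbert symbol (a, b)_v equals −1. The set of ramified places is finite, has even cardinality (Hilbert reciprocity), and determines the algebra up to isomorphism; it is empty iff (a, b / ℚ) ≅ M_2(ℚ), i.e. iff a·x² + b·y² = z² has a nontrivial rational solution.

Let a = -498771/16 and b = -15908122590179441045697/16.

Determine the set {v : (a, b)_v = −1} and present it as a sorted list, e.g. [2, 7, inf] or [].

Mod squares: a ≡ -1131, b ≡ -365313. Check v ∈ {∞, 2, 3, 7, 13, 17, 19, 29, 37}.
v=37: a=37^0·(≡34), b=37^2·(≡34) mod 37; (34|37)=+1, (34|37)=+1; (−1)^{0·2·18}·(+1)^2·(+1)^0 = +1.
v=29: a=29^1·(≡18), b=29^3·(≡19) mod 29; (18|29)=-1, (19|29)=-1; (−1)^{1·3·14}·(-1)^3·(-1)^1 = +1.
v=7: a=7^2·(≡3), b=7^8·(≡5) mod 7; (3|7)=-1, (5|7)=-1; (−1)^{2·8·3}·(-1)^8·(-1)^2 = +1.
v=17: a=17^0·(≡8), b=17^1·(≡4) mod 17; (8|17)=+1, (4|17)=+1; (−1)^{0·1·8}·(+1)^1·(+1)^0 = +1.
v=3: a=3^3·(≡1), b=3^9·(≡2) mod 3; (1|3)=+1, (2|3)=-1; (−1)^{3·9·1}·(+1)^9·(-1)^3 = +1.
v=∞: -1131 < 0 and -365313 < 0  ⇒  (a,b)_∞ = -1.
v=19: a=19^0·(≡7), b=19^1·(≡4) mod 19; (7|19)=+1, (4|19)=+1; (−1)^{0·1·9}·(+1)^1·(+1)^0 = +1.
v=13: a=13^1·(≡3), b=13^1·(≡8) mod 13; (3|13)=+1, (8|13)=-1; (−1)^{1·1·6}·(+1)^1·(-1)^1 = -1.
v=2: v_2(a)=-4, v_2(b)=-4; units ≡ 5, 7 (mod 8); ε·ε+αω+βω = 0·1+-4·0+-4·1 ≡ 0  ⇒  (a,b)_2 = +1.
(-1131, -365313 / ℚ) ramifies at {13, ∞}: a division algebra.

[13, inf]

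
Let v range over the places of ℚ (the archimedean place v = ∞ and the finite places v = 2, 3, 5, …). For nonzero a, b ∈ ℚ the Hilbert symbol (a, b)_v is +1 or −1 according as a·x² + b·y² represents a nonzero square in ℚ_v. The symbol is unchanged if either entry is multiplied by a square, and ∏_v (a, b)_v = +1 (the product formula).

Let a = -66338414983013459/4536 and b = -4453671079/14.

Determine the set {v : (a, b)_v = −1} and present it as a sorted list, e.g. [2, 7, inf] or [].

[31, inf]

Mod squares: a ≡ -4186, b ≡ -1427426. Check v ∈ {∞, 2, 3, 7, 11, 13, 19, 23, 31}.
v=11: a=11^6·(≡3), b=11^3·(≡1) mod 11; (3|11)=+1, (1|11)=+1; (−1)^{6·3·5}·(+1)^3·(+1)^6 = +1.
v=23: a=23^1·(≡6), b=23^1·(≡5) mod 23; (6|23)=+1, (5|23)=-1; (−1)^{1·1·11}·(+1)^1·(-1)^1 = +1.
v=31: a=31^2·(≡24), b=31^1·(≡4) mod 31; (24|31)=-1, (4|31)=+1; (−1)^{2·1·15}·(-1)^1·(+1)^2 = -1.
v=2: v_2(a)=-3, v_2(b)=-1; units ≡ 3, 7 (mod 8); ε·ε+αω+βω = 1·1+-3·0+-1·1 ≡ 0  ⇒  (a,b)_2 = +1.
v=7: a=7^-1·(≡2), b=7^-1·(≡5) mod 7; (2|7)=+1, (5|7)=-1; (−1)^{-1·-1·3}·(+1)^-1·(-1)^-1 = +1.
v=∞: -4186 < 0 and -1427426 < 0  ⇒  (a,b)_∞ = -1.
v=3: a=3^-4·(≡2), b=3^0·(≡1) mod 3; (2|3)=-1, (1|3)=+1; (−1)^{-4·0·1}·(-1)^0·(+1)^-4 = +1.
v=19: a=19^4·(≡8), b=19^2·(≡7) mod 19; (8|19)=-1, (7|19)=+1; (−1)^{4·2·9}·(-1)^2·(+1)^4 = +1.
v=13: a=13^1·(≡12), b=13^1·(≡9) mod 13; (12|13)=+1, (9|13)=+1; (−1)^{1·1·6}·(+1)^1·(+1)^1 = +1.
(-4186, -1427426 / ℚ) ramifies at {31, ∞}: a division algebra.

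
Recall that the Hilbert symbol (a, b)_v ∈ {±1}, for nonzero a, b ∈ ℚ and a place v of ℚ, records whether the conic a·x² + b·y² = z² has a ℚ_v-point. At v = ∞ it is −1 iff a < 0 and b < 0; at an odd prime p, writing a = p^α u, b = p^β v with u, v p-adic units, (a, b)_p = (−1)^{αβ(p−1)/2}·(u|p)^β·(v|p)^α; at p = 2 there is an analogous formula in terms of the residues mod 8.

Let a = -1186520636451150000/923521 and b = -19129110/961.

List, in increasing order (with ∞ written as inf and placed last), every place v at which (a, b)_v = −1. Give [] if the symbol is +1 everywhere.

(a, b) ≡ (-3315, -2310) mod (ℚ^×)²; places V = {2, 3, 5, 7, 11, 13, 17, 31, ∞}.
(a,b)_11: α=2, u≡2; β=1, v≡6 (mod 11); (2|11)=-1, (6|11)=-1; sign (−1)^0·-1^1·-1^2 = -1.
(a,b)_17: α=1, u≡9; β=0, v≡8 (mod 17); (9|17)=+1, (8|17)=+1; sign (−1)^0·+1^0·+1^1 = +1.
(a,b)_3: α=7, u≡2; β=1, v≡1 (mod 3); (2|3)=-1, (1|3)=+1; sign (−1)^1·-1^1·+1^7 = +1.
(a,b)_31: α=-4, u≡18; β=-2, v≡29 (mod 31); (18|31)=+1, (29|31)=-1; sign (−1)^0·+1^-2·-1^-4 = +1.
(a,b)_2: α=4, β=1; u≡5, v≡5 (mod 8); ε(u)ε(v)=0·0, αω(v)=4·1, βω(u)=1·1; sum ≡ 1  ⇒  -1.
(a,b)_7: α=4, u≡6; β=3, v≡3 (mod 7); (6|7)=-1, (3|7)=-1; sign (−1)^0·-1^3·-1^4 = -1.
(a,b)_∞: sgn(-3315)=−, sgn(-2310)=−, so -1.
(a,b)_5: α=5, u≡2; β=1, v≡3 (mod 5); (2|5)=-1, (3|5)=-1; sign (−1)^0·-1^1·-1^5 = +1.
(a,b)_13: α=3, u≡7; β=2, v≡12 (mod 13); (7|13)=-1, (12|13)=+1; sign (−1)^0·-1^2·+1^3 = +1.
Ram(-3315, -2310) = {2, 7, 11, ∞}; no ℚ_2-point on the conic.

[2, 7, 11, inf]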